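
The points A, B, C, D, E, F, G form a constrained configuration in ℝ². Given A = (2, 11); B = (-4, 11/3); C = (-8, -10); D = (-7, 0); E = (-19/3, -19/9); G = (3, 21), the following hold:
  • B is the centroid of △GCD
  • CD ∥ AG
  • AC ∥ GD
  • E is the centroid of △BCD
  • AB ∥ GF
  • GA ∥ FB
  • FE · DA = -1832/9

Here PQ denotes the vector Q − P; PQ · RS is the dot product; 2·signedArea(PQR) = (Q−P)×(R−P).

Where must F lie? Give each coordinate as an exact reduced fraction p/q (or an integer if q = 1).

F = (-3, 41/3)

1. F_x = -3  [GA ∥ FB ∩ AB ∥ GF]
2. F_y = 41/3  [GA ∥ FB ∩ AB ∥ GF]
   → F = (-3, 41/3)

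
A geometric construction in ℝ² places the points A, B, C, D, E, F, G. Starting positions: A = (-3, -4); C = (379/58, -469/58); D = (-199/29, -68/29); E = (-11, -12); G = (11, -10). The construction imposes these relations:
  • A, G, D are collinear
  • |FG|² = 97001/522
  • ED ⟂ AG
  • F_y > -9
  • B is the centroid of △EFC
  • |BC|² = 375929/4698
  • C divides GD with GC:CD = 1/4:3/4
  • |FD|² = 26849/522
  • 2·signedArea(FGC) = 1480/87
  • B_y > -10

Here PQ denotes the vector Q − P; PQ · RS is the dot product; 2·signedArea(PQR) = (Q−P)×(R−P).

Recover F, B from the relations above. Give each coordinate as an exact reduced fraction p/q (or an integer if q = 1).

B = (-605/261, -2446/261)
F = (-433/174, -1397/174)

1. F_x = -433/174  [line -111/58·x + -259/58·y + -7067/174 = 0 ∩ |FG|² = 97001/522]
2. F_y = -1397/174  [line -111/58·x + -259/58·y + -7067/174 = 0 ∩ |FG|² = 97001/522]
   → F = (-433/174, -1397/174)
3. B_x = -605/261  [B is the centroid of △EFC]
4. B_y = -2446/261  [B is the centroid of △EFC]
   → B = (-605/261, -2446/261)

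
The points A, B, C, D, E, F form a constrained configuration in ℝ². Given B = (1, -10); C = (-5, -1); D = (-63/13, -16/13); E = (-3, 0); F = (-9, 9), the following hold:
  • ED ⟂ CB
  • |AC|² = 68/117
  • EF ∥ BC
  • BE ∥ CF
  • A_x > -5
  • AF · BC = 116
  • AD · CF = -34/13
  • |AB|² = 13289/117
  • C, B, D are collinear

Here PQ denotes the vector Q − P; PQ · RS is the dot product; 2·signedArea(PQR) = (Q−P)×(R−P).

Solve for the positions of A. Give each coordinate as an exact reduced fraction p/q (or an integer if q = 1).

1. A_x = -167/39  [AD · CF = -34/13 ∩ AF · BC = 116]
2. A_y = -29/39  [AD · CF = -34/13 ∩ AF · BC = 116]
   → A = (-167/39, -29/39)

A = (-167/39, -29/39)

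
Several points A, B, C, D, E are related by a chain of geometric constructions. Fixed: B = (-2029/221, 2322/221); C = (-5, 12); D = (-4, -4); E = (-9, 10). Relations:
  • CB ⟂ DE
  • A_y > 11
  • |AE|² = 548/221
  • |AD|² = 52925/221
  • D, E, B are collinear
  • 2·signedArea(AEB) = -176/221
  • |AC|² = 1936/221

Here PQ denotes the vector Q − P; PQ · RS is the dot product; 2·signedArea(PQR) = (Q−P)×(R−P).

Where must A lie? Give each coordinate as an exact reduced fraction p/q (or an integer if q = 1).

1. A_x = -1721/221  [line -112/221·x + -40/221·y + -432/221 = 0 ∩ |AD|² = 52925/221]
2. A_y = 2432/221  [line -112/221·x + -40/221·y + -432/221 = 0 ∩ |AD|² = 52925/221]
   → A = (-1721/221, 2432/221)

A = (-1721/221, 2432/221)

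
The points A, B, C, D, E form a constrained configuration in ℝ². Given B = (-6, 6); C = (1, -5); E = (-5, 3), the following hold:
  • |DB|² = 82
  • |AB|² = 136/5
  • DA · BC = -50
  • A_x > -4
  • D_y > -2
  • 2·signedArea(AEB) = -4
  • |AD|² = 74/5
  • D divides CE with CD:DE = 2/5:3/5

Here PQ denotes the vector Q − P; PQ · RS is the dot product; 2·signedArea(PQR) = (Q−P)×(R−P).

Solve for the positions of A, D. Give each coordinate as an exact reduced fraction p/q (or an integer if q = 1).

1. A_x = -16/5  [line -3·x + -1·y + -8 = 0 ∩ |AB|² = 136/5]
2. A_y = 8/5  [line -3·x + -1·y + -8 = 0 ∩ |AB|² = 136/5]
   → A = (-16/5, 8/5)
3. D_x = -7/5  [D divides CE with CD:DE = 2/5:3/5]
4. D_y = -9/5  [D divides CE with CD:DE = 2/5:3/5]
   → D = (-7/5, -9/5)

A = (-16/5, 8/5)
D = (-7/5, -9/5)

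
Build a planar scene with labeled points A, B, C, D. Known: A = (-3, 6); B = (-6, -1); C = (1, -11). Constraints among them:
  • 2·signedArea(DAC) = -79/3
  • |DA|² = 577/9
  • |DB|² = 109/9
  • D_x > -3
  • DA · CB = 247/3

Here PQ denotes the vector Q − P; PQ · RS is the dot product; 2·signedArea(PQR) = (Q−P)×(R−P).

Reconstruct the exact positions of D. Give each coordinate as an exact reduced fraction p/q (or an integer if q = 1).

D = (-8/3, -2)

1. D_x = -8/3  [DA · CB = 247/3 ∩ 2·signedArea(DAC) = -79/3]
2. D_y = -2  [DA · CB = 247/3 ∩ 2·signedArea(DAC) = -79/3]
   → D = (-8/3, -2)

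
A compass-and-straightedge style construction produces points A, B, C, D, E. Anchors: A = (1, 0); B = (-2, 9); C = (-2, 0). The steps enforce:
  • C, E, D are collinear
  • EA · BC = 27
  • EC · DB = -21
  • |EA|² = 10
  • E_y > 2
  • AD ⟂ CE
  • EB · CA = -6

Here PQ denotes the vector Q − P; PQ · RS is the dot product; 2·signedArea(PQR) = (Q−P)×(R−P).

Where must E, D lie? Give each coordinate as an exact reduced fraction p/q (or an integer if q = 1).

1. E_x = 0  [EA · BC = 27 ∩ EB · CA = -6]
2. E_y = 3  [EA · BC = 27 ∩ EB · CA = -6]
   → E = (0, 3)
3. D_x = -14/13  [C, E, D are collinear ∩ AD ⟂ CE]
4. D_y = 18/13  [C, E, D are collinear ∩ AD ⟂ CE]
   → D = (-14/13, 18/13)

D = (-14/13, 18/13)
E = (0, 3)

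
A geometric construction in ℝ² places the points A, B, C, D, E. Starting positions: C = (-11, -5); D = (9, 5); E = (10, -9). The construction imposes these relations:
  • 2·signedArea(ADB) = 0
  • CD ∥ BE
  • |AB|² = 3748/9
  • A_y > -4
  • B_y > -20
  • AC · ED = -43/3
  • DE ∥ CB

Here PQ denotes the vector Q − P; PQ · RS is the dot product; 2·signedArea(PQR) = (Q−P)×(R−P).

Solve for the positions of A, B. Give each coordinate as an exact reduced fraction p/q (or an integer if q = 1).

1. B_x = -10  [CD ∥ BE ∩ DE ∥ CB]
2. B_y = -19  [CD ∥ BE ∩ DE ∥ CB]
   → B = (-10, -19)
3. A_x = 8/3  [2·signedArea(ADB) = 0 ∩ AC · ED = -43/3]
4. A_y = -3  [2·signedArea(ADB) = 0 ∩ AC · ED = -43/3]
   → A = (8/3, -3)

A = (8/3, -3)
B = (-10, -19)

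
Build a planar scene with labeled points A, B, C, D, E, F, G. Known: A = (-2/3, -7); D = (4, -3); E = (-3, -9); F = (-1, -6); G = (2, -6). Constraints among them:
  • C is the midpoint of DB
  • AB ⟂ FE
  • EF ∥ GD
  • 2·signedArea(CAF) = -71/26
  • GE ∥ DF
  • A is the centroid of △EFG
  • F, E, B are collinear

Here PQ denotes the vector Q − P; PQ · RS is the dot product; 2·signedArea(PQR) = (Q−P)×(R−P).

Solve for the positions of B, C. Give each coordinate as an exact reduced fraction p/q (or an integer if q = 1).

B = (-53/39, -85/13)
C = (103/78, -62/13)

1. B_x = -53/39  [F, E, B are collinear ∩ AB ⟂ FE]
2. B_y = -85/13  [F, E, B are collinear ∩ AB ⟂ FE]
   → B = (-53/39, -85/13)
3. C_x = 103/78  [C is the midpoint of DB]
4. C_y = -62/13  [C is the midpoint of DB]
   → C = (103/78, -62/13)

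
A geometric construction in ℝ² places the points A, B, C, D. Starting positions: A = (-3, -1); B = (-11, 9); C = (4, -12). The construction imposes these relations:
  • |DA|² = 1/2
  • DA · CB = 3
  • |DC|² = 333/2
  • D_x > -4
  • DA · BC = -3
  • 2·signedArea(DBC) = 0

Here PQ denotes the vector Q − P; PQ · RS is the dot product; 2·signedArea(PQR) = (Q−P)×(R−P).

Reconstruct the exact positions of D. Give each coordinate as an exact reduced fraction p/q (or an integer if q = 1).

1. D_x = -7/2  [2·signedArea(DBC) = 0 ∩ DA · CB = 3]
2. D_y = -3/2  [2·signedArea(DBC) = 0 ∩ DA · CB = 3]
   → D = (-7/2, -3/2)

D = (-7/2, -3/2)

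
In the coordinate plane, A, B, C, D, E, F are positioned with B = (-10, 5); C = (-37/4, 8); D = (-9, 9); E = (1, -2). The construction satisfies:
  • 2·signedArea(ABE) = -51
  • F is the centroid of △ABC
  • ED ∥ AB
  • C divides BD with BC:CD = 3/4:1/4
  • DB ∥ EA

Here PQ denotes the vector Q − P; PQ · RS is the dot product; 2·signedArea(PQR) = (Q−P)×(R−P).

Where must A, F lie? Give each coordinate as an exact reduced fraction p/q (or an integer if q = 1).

1. A_x = 0  [ED ∥ AB ∩ DB ∥ EA]
2. A_y = -6  [ED ∥ AB ∩ DB ∥ EA]
   → A = (0, -6)
3. F_x = -77/12  [F is the centroid of △ABC]
4. F_y = 7/3  [F is the centroid of △ABC]
   → F = (-77/12, 7/3)

A = (0, -6)
F = (-77/12, 7/3)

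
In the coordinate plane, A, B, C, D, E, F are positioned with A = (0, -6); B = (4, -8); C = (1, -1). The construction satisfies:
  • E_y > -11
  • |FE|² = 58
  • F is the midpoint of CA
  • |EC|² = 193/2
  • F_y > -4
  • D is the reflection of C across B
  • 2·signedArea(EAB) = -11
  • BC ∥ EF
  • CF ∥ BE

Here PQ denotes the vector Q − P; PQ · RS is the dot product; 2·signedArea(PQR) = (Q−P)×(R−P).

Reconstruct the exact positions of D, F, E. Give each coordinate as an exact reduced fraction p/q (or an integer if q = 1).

D = (7, -15)
E = (7/2, -21/2)
F = (1/2, -7/2)

1. D_x = 7  [D is the reflection of C across B]
2. D_y = -15  [D is the reflection of C across B]
   → D = (7, -15)
3. F_x = 1/2  [F is the midpoint of CA]
4. F_y = -7/2  [F is the midpoint of CA]
   → F = (1/2, -7/2)
5. E_x = 7/2  [BC ∥ EF ∩ CF ∥ BE]
6. E_y = -21/2  [BC ∥ EF ∩ CF ∥ BE]
   → E = (7/2, -21/2)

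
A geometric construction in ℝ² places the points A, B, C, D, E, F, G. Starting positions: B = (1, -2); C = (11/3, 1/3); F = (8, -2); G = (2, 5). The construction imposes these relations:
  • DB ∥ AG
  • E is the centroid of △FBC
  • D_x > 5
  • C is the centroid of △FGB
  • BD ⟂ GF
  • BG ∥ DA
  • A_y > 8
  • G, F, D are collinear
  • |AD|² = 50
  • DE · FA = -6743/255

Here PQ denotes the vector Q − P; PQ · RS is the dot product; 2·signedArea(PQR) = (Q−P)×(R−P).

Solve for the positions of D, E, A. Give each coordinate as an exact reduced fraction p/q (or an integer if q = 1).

A = (513/85, 719/85)
D = (428/85, 124/85)
E = (38/9, -11/9)

1. D_x = 428/85  [G, F, D are collinear ∩ BD ⟂ GF]
2. D_y = 124/85  [G, F, D are collinear ∩ BD ⟂ GF]
   → D = (428/85, 124/85)
3. E_x = 38/9  [E is the centroid of △FBC]
4. E_y = -11/9  [E is the centroid of △FBC]
   → E = (38/9, -11/9)
5. A_x = 513/85  [DB ∥ AG ∩ BG ∥ DA]
6. A_y = 719/85  [DB ∥ AG ∩ BG ∥ DA]
   → A = (513/85, 719/85)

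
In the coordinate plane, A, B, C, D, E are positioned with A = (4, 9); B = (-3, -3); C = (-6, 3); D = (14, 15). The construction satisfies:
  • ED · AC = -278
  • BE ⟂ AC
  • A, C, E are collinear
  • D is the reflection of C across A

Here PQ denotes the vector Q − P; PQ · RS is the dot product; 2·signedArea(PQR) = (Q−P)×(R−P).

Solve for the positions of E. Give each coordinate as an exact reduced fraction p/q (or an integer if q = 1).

1. E_x = -219/34  [A, C, E are collinear ∩ BE ⟂ AC]
2. E_y = 93/34  [A, C, E are collinear ∩ BE ⟂ AC]
   → E = (-219/34, 93/34)

E = (-219/34, 93/34)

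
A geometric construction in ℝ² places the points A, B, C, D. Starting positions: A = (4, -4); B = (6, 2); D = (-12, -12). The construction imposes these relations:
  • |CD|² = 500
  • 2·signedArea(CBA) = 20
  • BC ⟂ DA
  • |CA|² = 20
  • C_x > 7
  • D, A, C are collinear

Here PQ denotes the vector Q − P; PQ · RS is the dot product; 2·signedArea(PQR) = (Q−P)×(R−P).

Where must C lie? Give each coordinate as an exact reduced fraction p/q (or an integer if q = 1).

1. C_x = 8  [D, A, C are collinear ∩ BC ⟂ DA]
2. C_y = -2  [D, A, C are collinear ∩ BC ⟂ DA]
   → C = (8, -2)

C = (8, -2)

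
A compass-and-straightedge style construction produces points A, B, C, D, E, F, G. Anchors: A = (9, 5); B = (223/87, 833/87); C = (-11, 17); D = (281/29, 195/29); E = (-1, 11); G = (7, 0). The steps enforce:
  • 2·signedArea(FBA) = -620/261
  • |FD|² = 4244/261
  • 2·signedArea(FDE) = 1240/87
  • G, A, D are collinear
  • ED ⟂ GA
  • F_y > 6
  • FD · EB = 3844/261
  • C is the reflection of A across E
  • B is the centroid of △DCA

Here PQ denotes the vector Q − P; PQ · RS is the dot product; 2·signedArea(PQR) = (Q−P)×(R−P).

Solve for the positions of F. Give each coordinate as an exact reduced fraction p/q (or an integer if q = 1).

F = (17/3, 7)

1. F_x = 17/3  [2·signedArea(FDE) = 1240/87 ∩ 2·signedArea(FBA) = -620/261]
2. F_y = 7  [2·signedArea(FDE) = 1240/87 ∩ 2·signedArea(FBA) = -620/261]
   → F = (17/3, 7)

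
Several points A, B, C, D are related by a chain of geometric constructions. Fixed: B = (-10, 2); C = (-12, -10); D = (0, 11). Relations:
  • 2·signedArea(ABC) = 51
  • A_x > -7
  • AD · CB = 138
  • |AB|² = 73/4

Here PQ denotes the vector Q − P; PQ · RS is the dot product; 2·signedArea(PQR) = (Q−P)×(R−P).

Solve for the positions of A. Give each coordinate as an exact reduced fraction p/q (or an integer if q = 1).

1. A_x = -6  [2·signedArea(ABC) = 51 ∩ AD · CB = 138]
2. A_y = 1/2  [2·signedArea(ABC) = 51 ∩ AD · CB = 138]
   → A = (-6, 1/2)

A = (-6, 1/2)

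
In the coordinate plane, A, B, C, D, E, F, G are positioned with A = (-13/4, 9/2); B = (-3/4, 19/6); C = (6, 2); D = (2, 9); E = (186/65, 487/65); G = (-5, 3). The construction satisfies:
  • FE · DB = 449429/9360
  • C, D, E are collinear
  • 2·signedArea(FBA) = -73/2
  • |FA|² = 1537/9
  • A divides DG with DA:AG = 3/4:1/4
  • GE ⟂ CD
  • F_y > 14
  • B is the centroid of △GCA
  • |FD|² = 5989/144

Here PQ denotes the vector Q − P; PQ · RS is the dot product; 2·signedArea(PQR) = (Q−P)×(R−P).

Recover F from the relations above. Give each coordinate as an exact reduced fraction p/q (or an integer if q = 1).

1. F_x = 19/4  [2·signedArea(FBA) = -73/2 ∩ FE · DB = 449429/9360]
2. F_y = 89/6  [2·signedArea(FBA) = -73/2 ∩ FE · DB = 449429/9360]
   → F = (19/4, 89/6)

F = (19/4, 89/6)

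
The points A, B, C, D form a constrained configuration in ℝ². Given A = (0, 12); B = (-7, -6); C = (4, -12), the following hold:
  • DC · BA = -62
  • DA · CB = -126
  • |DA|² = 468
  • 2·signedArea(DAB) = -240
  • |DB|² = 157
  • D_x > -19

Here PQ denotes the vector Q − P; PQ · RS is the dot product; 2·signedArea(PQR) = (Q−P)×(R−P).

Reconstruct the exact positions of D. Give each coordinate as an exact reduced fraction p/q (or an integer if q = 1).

D = (-18, 0)

1. D_x = -18  [DA · CB = -126 ∩ 2·signedArea(DAB) = -240]
2. D_y = 0  [DA · CB = -126 ∩ 2·signedArea(DAB) = -240]
   → D = (-18, 0)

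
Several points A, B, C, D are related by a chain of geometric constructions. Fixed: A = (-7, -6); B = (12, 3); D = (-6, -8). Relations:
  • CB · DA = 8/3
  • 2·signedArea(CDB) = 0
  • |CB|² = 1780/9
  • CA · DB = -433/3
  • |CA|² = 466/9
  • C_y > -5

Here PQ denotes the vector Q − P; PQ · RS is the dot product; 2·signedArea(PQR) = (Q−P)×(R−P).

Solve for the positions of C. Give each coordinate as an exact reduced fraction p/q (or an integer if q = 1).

C = (0, -13/3)

1. C_x = 0  [2·signedArea(CDB) = 0 ∩ CA · DB = -433/3]
2. C_y = -13/3  [2·signedArea(CDB) = 0 ∩ CA · DB = -433/3]
   → C = (0, -13/3)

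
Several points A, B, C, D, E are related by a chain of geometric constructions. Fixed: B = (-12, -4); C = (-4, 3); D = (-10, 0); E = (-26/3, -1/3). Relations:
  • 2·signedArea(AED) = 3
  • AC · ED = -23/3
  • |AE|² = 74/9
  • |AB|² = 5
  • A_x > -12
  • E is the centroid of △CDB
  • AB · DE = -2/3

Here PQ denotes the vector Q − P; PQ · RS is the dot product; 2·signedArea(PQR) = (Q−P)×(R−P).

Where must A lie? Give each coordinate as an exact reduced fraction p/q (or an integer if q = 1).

A = (-11, -2)

1. A_x = -11  [AB · DE = -2/3 ∩ 2·signedArea(AED) = 3]
2. A_y = -2  [AB · DE = -2/3 ∩ 2·signedArea(AED) = 3]
   → A = (-11, -2)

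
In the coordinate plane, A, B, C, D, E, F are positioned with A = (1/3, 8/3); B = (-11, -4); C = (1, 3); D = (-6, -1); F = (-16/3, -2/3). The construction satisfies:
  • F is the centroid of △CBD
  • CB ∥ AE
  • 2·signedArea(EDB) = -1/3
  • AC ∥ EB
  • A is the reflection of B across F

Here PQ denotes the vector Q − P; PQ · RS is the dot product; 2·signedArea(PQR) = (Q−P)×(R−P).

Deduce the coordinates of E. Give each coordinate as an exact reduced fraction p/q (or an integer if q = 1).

1. E_x = -35/3  [AC ∥ EB ∩ CB ∥ AE]
2. E_y = -13/3  [AC ∥ EB ∩ CB ∥ AE]
   → E = (-35/3, -13/3)

E = (-35/3, -13/3)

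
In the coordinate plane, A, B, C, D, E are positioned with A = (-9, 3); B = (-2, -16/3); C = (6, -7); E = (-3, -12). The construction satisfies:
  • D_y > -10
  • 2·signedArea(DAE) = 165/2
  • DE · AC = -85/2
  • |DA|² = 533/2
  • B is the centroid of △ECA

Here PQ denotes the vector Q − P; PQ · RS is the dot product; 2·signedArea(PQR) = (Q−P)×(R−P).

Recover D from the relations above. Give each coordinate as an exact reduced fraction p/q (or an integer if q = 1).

D = (3/2, -19/2)

1. D_x = 3/2  [2·signedArea(DAE) = 165/2 ∩ DE · AC = -85/2]
2. D_y = -19/2  [2·signedArea(DAE) = 165/2 ∩ DE · AC = -85/2]
   → D = (3/2, -19/2)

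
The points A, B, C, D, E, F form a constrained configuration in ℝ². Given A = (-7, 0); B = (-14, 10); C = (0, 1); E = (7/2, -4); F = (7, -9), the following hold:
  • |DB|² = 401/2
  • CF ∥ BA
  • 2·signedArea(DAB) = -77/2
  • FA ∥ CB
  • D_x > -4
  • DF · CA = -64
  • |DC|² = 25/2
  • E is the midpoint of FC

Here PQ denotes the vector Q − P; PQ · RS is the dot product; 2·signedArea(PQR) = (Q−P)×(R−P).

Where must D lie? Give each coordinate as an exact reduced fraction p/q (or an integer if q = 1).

D = (-7/2, 1/2)

1. D_x = -7/2  [2·signedArea(DAB) = -77/2 ∩ DF · CA = -64]
2. D_y = 1/2  [2·signedArea(DAB) = -77/2 ∩ DF · CA = -64]
   → D = (-7/2, 1/2)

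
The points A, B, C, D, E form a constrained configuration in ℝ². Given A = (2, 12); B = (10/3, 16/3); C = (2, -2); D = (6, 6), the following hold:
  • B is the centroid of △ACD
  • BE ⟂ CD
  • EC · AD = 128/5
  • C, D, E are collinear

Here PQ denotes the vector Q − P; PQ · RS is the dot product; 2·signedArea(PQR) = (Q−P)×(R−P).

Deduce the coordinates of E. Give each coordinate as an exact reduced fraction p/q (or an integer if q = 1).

E = (26/5, 22/5)

1. E_x = 26/5  [C, D, E are collinear ∩ BE ⟂ CD]
2. E_y = 22/5  [C, D, E are collinear ∩ BE ⟂ CD]
   → E = (26/5, 22/5)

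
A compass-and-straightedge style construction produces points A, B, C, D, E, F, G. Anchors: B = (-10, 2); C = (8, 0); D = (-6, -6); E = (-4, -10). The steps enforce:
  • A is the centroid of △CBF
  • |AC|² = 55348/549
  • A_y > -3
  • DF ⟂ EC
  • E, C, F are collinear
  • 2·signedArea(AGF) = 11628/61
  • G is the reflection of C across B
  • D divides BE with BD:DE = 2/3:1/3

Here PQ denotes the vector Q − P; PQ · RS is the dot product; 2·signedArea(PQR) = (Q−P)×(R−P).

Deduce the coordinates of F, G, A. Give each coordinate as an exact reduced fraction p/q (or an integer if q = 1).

A = (-106/61, -448/183)
F = (-196/61, -570/61)
G = (-28, 4)

1. F_x = -196/61  [E, C, F are collinear ∩ DF ⟂ EC]
2. F_y = -570/61  [E, C, F are collinear ∩ DF ⟂ EC]
   → F = (-196/61, -570/61)
3. G_x = -28  [G is the reflection of C across B]
4. G_y = 4  [G is the reflection of C across B]
   → G = (-28, 4)
5. A_x = -106/61  [A is the centroid of △CBF]
6. A_y = -448/183  [A is the centroid of △CBF]
   → A = (-106/61, -448/183)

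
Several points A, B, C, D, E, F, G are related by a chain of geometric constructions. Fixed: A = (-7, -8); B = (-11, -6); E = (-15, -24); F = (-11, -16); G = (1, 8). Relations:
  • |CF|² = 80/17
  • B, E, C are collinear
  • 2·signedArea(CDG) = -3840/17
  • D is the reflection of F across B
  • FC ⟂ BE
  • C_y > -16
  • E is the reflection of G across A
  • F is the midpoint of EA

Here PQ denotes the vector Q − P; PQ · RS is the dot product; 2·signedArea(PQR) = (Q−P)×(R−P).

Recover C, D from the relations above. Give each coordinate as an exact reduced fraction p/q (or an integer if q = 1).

1. C_x = -223/17  [B, E, C are collinear ∩ FC ⟂ BE]
2. C_y = -264/17  [B, E, C are collinear ∩ FC ⟂ BE]
   → C = (-223/17, -264/17)
3. D_x = -11  [D is the reflection of F across B]
4. D_y = 4  [D is the reflection of F across B]
   → D = (-11, 4)

C = (-223/17, -264/17)
D = (-11, 4)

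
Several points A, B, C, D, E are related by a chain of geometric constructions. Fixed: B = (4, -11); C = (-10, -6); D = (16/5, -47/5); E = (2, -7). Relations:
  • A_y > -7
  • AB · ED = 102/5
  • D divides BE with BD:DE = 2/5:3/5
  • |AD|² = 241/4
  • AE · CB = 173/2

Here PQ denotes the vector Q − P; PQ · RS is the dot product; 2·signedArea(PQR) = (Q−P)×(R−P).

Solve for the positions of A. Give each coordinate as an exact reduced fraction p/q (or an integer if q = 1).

1. A_x = -4  [AE · CB = 173/2 ∩ AB · ED = 102/5]
2. A_y = -13/2  [AE · CB = 173/2 ∩ AB · ED = 102/5]
   → A = (-4, -13/2)

A = (-4, -13/2)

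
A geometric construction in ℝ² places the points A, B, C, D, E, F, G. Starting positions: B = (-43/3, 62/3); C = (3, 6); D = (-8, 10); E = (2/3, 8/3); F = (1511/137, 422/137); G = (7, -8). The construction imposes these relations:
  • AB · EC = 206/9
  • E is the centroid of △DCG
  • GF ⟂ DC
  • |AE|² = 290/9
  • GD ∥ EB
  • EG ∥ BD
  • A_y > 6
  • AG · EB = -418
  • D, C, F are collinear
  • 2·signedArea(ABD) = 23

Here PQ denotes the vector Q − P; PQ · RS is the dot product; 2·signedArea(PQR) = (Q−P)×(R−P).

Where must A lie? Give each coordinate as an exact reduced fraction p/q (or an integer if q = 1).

1. A_x = -11/3  [AB · EC = 206/9 ∩ 2·signedArea(ABD) = 23]
2. A_y = 19/3  [AB · EC = 206/9 ∩ 2·signedArea(ABD) = 23]
   → A = (-11/3, 19/3)

A = (-11/3, 19/3)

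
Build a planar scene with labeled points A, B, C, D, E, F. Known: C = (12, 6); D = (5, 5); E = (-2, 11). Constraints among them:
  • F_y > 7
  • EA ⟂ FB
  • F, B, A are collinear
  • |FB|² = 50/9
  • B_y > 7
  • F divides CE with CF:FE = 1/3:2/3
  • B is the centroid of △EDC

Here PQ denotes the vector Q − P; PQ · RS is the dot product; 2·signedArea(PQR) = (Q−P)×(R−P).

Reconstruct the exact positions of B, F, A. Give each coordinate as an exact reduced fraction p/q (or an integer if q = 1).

A = (-101/75, 482/75)
B = (5, 22/3)
F = (22/3, 23/3)

1. B_x = 5  [B is the centroid of △EDC]
2. B_y = 22/3  [B is the centroid of △EDC]
   → B = (5, 22/3)
3. F_x = 22/3  [F divides CE with CF:FE = 1/3:2/3]
4. F_y = 23/3  [F divides CE with CF:FE = 1/3:2/3]
   → F = (22/3, 23/3)
5. A_x = -101/75  [F, B, A are collinear ∩ EA ⟂ FB]
6. A_y = 482/75  [F, B, A are collinear ∩ EA ⟂ FB]
   → A = (-101/75, 482/75)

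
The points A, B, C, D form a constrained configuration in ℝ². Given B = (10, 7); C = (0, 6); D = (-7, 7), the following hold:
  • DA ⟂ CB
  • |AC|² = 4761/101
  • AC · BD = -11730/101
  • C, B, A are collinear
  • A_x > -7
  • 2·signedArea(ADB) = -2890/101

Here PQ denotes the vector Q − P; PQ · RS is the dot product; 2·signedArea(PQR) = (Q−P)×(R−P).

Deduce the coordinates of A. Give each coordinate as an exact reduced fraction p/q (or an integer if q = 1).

1. A_x = -690/101  [C, B, A are collinear ∩ DA ⟂ CB]
2. A_y = 537/101  [C, B, A are collinear ∩ DA ⟂ CB]
   → A = (-690/101, 537/101)

A = (-690/101, 537/101)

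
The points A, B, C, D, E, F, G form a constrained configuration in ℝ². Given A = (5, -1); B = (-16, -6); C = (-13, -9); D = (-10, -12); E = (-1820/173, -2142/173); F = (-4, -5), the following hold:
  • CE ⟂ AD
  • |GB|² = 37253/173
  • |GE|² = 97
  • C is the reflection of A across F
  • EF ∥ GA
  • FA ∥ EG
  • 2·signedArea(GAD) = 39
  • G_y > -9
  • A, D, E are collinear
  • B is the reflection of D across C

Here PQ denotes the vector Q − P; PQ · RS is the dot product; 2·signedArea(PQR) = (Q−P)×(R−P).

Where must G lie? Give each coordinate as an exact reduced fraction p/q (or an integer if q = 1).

1. G_x = -263/173  [EF ∥ GA ∩ FA ∥ EG]
2. G_y = -1450/173  [EF ∥ GA ∩ FA ∥ EG]
   → G = (-263/173, -1450/173)

G = (-263/173, -1450/173)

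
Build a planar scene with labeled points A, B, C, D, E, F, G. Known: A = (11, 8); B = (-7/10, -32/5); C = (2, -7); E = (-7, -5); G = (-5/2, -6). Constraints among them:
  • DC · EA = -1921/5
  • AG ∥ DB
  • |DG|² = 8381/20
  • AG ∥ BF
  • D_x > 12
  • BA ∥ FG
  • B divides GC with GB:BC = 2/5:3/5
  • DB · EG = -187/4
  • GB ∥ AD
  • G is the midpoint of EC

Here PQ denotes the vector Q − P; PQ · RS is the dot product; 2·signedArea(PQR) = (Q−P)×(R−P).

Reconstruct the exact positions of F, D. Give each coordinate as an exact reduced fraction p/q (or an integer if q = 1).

D = (64/5, 38/5)
F = (-71/5, -102/5)

1. F_x = -71/5  [BA ∥ FG ∩ AG ∥ BF]
2. F_y = -102/5  [BA ∥ FG ∩ AG ∥ BF]
   → F = (-71/5, -102/5)
3. D_x = 64/5  [AG ∥ DB ∩ GB ∥ AD]
4. D_y = 38/5  [AG ∥ DB ∩ GB ∥ AD]
   → D = (64/5, 38/5)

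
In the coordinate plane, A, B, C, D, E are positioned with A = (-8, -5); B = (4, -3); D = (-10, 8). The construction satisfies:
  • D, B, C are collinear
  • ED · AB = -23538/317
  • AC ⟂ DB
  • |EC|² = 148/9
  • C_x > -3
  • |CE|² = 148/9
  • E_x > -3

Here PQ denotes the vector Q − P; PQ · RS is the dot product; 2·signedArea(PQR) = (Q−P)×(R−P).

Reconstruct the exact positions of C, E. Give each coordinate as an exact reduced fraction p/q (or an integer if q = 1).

1. C_x = -776/317  [D, B, C are collinear ∩ AC ⟂ DB]
2. C_y = 655/317  [D, B, C are collinear ∩ AC ⟂ DB]
   → C = (-776/317, 655/317)
3. E_x = -2044/951  [line -12·x + -2·y + -9430/317 = 0 ∩ |EC|² = 148/9]
4. E_y = -627/317  [line -12·x + -2·y + -9430/317 = 0 ∩ |EC|² = 148/9]
   → E = (-2044/951, -627/317)

C = (-776/317, 655/317)
E = (-2044/951, -627/317)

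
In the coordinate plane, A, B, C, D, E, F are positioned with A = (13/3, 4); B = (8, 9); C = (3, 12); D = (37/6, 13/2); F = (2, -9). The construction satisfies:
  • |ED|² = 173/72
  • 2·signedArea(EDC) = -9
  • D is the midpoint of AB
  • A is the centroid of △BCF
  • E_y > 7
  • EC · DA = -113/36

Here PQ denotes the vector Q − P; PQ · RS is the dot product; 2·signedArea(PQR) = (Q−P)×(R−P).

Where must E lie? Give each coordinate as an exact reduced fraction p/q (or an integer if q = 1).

E = (85/12, 31/4)

1. E_x = 85/12  [EC · DA = -113/36 ∩ 2·signedArea(EDC) = -9]
2. E_y = 31/4  [EC · DA = -113/36 ∩ 2·signedArea(EDC) = -9]
   → E = (85/12, 31/4)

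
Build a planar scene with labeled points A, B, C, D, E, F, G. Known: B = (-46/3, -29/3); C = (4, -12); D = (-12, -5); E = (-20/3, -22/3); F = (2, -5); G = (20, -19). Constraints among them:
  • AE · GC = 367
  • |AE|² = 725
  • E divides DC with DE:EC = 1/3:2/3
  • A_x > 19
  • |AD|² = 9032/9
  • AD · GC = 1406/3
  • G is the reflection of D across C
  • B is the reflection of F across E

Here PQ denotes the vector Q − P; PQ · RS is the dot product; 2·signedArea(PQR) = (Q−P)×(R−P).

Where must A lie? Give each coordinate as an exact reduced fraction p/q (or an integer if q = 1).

1. A_x = 58/3  [line 16·x + -7·y + -935/3 = 0 ∩ |AE|² = 725]
2. A_y = -1/3  [line 16·x + -7·y + -935/3 = 0 ∩ |AE|² = 725]
   → A = (58/3, -1/3)

A = (58/3, -1/3)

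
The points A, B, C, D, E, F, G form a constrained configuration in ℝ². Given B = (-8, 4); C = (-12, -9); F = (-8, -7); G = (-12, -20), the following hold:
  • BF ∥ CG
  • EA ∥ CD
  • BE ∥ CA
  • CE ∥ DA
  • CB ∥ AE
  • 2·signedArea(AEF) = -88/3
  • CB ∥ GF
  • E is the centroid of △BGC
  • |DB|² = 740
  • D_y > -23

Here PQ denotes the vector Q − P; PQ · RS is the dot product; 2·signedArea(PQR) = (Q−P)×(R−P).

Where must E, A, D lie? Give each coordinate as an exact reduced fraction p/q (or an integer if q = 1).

A = (-44/3, -64/3)
D = (-16, -22)
E = (-32/3, -25/3)

1. E_x = -32/3  [E is the centroid of △BGC]
2. E_y = -25/3  [E is the centroid of △BGC]
   → E = (-32/3, -25/3)
3. A_x = -44/3  [CB ∥ AE ∩ BE ∥ CA]
4. A_y = -64/3  [CB ∥ AE ∩ BE ∥ CA]
   → A = (-44/3, -64/3)
5. D_x = -16  [CE ∥ DA ∩ EA ∥ CD]
6. D_y = -22  [CE ∥ DA ∩ EA ∥ CD]
   → D = (-16, -22)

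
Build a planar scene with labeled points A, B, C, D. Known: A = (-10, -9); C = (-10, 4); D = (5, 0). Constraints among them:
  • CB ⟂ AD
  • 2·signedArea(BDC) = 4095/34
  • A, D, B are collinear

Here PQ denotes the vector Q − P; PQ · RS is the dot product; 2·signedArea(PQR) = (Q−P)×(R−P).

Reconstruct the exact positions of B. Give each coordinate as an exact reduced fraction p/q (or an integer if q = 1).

1. B_x = -145/34  [A, D, B are collinear ∩ CB ⟂ AD]
2. B_y = -189/34  [A, D, B are collinear ∩ CB ⟂ AD]
   → B = (-145/34, -189/34)

B = (-145/34, -189/34)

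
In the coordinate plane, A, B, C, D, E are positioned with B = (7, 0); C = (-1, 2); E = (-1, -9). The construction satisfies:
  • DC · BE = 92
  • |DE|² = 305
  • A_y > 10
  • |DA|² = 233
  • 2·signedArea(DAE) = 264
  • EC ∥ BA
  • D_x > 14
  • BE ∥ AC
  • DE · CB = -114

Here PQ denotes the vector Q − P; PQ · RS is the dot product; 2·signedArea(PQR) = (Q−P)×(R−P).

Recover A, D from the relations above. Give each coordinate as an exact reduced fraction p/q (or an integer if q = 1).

A = (7, 11)
D = (15, -2)

1. A_x = 7  [BE ∥ AC ∩ EC ∥ BA]
2. A_y = 11  [BE ∥ AC ∩ EC ∥ BA]
   → A = (7, 11)
3. D_x = 15  [2·signedArea(DAE) = 264 ∩ DC · BE = 92]
4. D_y = -2  [2·signedArea(DAE) = 264 ∩ DC · BE = 92]
   → D = (15, -2)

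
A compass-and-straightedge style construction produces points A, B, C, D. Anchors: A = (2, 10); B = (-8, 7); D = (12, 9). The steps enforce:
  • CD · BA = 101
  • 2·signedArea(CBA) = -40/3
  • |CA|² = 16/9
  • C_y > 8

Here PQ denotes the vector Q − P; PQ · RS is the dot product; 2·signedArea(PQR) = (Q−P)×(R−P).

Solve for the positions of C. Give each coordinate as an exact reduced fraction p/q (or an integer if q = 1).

C = (2, 26/3)

1. C_x = 2  [2·signedArea(CBA) = -40/3 ∩ CD · BA = 101]
2. C_y = 26/3  [2·signedArea(CBA) = -40/3 ∩ CD · BA = 101]
   → C = (2, 26/3)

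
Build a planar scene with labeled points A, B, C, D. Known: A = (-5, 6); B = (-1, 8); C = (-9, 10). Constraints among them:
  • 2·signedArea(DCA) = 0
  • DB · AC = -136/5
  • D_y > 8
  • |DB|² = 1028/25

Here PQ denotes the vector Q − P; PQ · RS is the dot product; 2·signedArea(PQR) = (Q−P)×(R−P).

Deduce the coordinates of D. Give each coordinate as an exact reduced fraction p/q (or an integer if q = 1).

1. D_x = -37/5  [2·signedArea(DCA) = 0 ∩ DB · AC = -136/5]
2. D_y = 42/5  [2·signedArea(DCA) = 0 ∩ DB · AC = -136/5]
   → D = (-37/5, 42/5)

D = (-37/5, 42/5)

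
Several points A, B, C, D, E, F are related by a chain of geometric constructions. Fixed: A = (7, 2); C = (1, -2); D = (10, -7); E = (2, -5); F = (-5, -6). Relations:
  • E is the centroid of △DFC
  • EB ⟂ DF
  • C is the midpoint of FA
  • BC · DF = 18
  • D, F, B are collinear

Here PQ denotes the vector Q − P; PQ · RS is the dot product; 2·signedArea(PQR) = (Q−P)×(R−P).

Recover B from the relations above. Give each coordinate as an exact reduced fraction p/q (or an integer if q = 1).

B = (215/113, -730/113)

1. B_x = 215/113  [D, F, B are collinear ∩ EB ⟂ DF]
2. B_y = -730/113  [D, F, B are collinear ∩ EB ⟂ DF]
   → B = (215/113, -730/113)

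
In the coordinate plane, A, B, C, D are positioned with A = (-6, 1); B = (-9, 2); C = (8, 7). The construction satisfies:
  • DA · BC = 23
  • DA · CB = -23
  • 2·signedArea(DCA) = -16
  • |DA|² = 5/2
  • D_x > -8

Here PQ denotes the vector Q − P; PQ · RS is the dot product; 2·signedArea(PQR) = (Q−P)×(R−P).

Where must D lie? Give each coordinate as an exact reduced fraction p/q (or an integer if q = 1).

D = (-15/2, 3/2)

1. D_x = -15/2  [DA · BC = 23 ∩ 2·signedArea(DCA) = -16]
2. D_y = 3/2  [DA · BC = 23 ∩ 2·signedArea(DCA) = -16]
   → D = (-15/2, 3/2)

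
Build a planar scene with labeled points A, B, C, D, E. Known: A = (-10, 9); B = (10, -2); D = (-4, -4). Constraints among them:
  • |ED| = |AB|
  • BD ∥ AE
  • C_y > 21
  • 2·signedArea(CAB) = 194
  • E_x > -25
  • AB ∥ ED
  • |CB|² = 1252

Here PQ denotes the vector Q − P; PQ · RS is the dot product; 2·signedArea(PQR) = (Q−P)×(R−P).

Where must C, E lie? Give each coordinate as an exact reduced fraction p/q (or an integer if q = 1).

1. C_x = -16  [line 11·x + 20·y + -264 = 0 ∩ |CB|² = 1252]
2. C_y = 22  [line 11·x + 20·y + -264 = 0 ∩ |CB|² = 1252]
   → C = (-16, 22)
3. E_x = -24  [AB ∥ ED ∩ BD ∥ AE]
4. E_y = 7  [AB ∥ ED ∩ BD ∥ AE]
   → E = (-24, 7)

C = (-16, 22)
E = (-24, 7)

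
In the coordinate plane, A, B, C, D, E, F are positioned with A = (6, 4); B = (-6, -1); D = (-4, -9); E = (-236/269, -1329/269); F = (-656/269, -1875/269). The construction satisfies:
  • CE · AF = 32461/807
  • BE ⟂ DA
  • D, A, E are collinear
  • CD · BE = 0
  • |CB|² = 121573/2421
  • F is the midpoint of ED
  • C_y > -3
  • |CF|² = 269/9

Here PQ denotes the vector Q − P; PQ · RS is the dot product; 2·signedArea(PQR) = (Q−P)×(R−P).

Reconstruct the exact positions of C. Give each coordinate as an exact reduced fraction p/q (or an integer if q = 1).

C = (722/807, -2128/807)

1. C_x = 722/807  [CD · BE = 0 ∩ CE · AF = 32461/807]
2. C_y = -2128/807  [CD · BE = 0 ∩ CE · AF = 32461/807]
   → C = (722/807, -2128/807)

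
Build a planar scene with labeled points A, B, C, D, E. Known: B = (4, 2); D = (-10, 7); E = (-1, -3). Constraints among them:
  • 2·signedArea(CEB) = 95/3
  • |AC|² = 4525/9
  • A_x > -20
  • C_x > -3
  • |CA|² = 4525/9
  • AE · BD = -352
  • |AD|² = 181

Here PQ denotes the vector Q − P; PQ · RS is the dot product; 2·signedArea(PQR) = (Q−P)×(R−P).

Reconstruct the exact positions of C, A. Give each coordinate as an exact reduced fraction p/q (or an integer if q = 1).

A = (-19, 17)
C = (-7/3, 2)

1. A_x = -19  [line 14·x + -5·y + 351 = 0 ∩ |AD|² = 181]
2. A_y = 17  [line 14·x + -5·y + 351 = 0 ∩ |AD|² = 181]
   → A = (-19, 17)
3. C_x = -7/3  [line -5·x + 5·y + -65/3 = 0 ∩ |CA|² = 4525/9]
4. C_y = 2  [line -5·x + 5·y + -65/3 = 0 ∩ |CA|² = 4525/9]
   → C = (-7/3, 2)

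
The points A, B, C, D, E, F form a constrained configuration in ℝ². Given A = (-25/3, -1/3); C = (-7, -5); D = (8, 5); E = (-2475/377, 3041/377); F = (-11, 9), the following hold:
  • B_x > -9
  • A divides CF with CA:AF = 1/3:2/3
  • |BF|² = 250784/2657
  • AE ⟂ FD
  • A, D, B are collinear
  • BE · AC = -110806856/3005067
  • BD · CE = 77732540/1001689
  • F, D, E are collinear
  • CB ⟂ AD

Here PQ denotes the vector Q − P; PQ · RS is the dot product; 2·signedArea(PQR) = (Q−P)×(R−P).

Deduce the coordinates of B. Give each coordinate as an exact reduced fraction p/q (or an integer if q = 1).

1. B_x = -22599/2657  [A, D, B are collinear ∩ CB ⟂ AD]
2. B_y = -1035/2657  [A, D, B are collinear ∩ CB ⟂ AD]
   → B = (-22599/2657, -1035/2657)

B = (-22599/2657, -1035/2657)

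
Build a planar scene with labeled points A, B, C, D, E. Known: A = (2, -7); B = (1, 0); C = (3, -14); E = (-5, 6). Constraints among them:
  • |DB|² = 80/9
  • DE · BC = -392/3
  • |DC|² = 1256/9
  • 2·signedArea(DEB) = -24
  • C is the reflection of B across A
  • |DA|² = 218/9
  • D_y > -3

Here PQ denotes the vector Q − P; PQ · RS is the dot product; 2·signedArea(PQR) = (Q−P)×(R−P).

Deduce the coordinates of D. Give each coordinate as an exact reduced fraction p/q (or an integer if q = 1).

D = (-1/3, -8/3)

1. D_x = -1/3  [DE · BC = -392/3 ∩ 2·signedArea(DEB) = -24]
2. D_y = -8/3  [DE · BC = -392/3 ∩ 2·signedArea(DEB) = -24]
   → D = (-1/3, -8/3)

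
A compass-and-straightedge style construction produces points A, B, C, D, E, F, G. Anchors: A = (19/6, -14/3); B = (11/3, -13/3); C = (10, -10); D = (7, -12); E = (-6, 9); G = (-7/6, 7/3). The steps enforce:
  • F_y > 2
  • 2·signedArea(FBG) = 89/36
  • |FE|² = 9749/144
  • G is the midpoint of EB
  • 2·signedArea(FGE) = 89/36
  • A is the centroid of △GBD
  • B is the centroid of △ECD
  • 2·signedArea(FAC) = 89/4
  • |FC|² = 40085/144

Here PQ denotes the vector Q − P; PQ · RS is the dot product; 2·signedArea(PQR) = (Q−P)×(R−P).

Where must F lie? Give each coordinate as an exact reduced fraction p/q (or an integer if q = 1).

F = (-17/12, 13/6)

1. F_x = -17/12  [2·signedArea(FGE) = 89/36 ∩ 2·signedArea(FAC) = 89/4]
2. F_y = 13/6  [2·signedArea(FGE) = 89/36 ∩ 2·signedArea(FAC) = 89/4]
   → F = (-17/12, 13/6)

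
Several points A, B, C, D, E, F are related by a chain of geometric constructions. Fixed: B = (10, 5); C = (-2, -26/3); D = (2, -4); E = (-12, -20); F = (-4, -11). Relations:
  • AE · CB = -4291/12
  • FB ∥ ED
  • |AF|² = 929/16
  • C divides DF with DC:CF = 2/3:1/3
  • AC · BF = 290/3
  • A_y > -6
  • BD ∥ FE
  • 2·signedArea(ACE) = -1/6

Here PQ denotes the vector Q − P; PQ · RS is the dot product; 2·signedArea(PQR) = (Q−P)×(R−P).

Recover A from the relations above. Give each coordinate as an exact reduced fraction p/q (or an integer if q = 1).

1. A_x = 1  [AE · CB = -4291/12 ∩ 2·signedArea(ACE) = -1/6]
2. A_y = -21/4  [AE · CB = -4291/12 ∩ 2·signedArea(ACE) = -1/6]
   → A = (1, -21/4)

A = (1, -21/4)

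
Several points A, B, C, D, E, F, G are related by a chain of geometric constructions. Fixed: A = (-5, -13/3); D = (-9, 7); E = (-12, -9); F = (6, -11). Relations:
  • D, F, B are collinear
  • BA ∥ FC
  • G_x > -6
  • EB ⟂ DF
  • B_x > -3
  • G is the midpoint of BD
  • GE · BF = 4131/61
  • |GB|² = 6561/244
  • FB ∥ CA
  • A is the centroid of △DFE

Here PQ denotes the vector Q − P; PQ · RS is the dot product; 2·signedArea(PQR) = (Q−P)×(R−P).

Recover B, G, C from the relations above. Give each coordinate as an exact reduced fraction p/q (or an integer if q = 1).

1. B_x = -144/61  [D, F, B are collinear ∩ EB ⟂ DF]
2. B_y = -59/61  [D, F, B are collinear ∩ EB ⟂ DF]
   → B = (-144/61, -59/61)
3. G_x = -693/122  [G is the midpoint of BD]
4. G_y = 184/61  [G is the midpoint of BD]
   → G = (-693/122, 184/61)
5. C_x = 205/61  [FB ∥ CA ∩ BA ∥ FC]
6. C_y = -2629/183  [FB ∥ CA ∩ BA ∥ FC]
   → C = (205/61, -2629/183)

B = (-144/61, -59/61)
C = (205/61, -2629/183)
G = (-693/122, 184/61)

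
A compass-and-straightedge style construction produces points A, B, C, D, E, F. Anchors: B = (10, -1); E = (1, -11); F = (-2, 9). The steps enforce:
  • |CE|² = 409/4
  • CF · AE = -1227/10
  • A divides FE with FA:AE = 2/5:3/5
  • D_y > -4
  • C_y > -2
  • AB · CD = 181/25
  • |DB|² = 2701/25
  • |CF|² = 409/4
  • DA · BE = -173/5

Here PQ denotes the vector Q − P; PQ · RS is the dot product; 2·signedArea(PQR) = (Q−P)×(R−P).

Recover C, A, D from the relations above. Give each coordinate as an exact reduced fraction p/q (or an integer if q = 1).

A = (-4/5, 1)
C = (-1/2, -1)
D = (-1/5, -3)

1. A_x = -4/5  [A divides FE with FA:AE = 2/5:3/5]
2. A_y = 1  [A divides FE with FA:AE = 2/5:3/5]
   → A = (-4/5, 1)
3. D_x = -1/5  [line 9·x + 10·y + 159/5 = 0 ∩ |DB|² = 2701/25]
4. D_y = -3  [line 9·x + 10·y + 159/5 = 0 ∩ |DB|² = 2701/25]
   → D = (-1/5, -3)
5. C_x = -1/2  [CF · AE = -1227/10 ∩ AB · CD = 181/25]
6. C_y = -1  [CF · AE = -1227/10 ∩ AB · CD = 181/25]
   → C = (-1/2, -1)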